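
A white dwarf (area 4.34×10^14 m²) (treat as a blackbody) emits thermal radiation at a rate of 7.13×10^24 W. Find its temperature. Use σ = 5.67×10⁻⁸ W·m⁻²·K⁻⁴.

From P = σAT⁴, T = (P / σA)^(1/4) = (7.13×10^24 / (5.67×10⁻⁸ × 4.34×10^14))^(1/4).
T = (2.90×10^17)^(1/4) = 23200 K.

T ≈ 23200 K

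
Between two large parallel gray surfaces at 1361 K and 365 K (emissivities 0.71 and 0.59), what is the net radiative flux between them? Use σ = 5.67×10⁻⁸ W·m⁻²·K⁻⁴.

q ≈ 92000 W/m²

For two large parallel gray plates, q = σ(T₁⁴ − T₂⁴) / (1/ε₁ + 1/ε₂ − 1).
1/ε₁ + 1/ε₂ − 1 = 1/0.71 + 1/0.59 − 1 = 2.103.
T₁⁴ − T₂⁴ = 3.43×10^12 − 1.77×10^10 = 3.41×10^12 K⁴.
q = 5.67×10⁻⁸ × 3.41×10^12 / 2.103 = 92000 W/m².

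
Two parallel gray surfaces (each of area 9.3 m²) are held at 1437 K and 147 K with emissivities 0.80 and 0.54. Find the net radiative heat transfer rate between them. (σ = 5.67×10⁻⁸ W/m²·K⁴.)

Q ≈ 1.07×10^6 W

For two large parallel gray plates, q = σ(T₁⁴ − T₂⁴) / (1/ε₁ + 1/ε₂ − 1).
1/ε₁ + 1/ε₂ − 1 = 1/0.80 + 1/0.54 − 1 = 2.102.
T₁⁴ − T₂⁴ = 4.26×10^12 − 4.67×10^8 = 4.26×10^12 K⁴.
q = 5.67×10⁻⁸ × 4.26×10^12 / 2.102 = 1.15×10^5 W/m².
Q = q·A = 1.15×10^5 × 9.3 = 1.07×10^6 W.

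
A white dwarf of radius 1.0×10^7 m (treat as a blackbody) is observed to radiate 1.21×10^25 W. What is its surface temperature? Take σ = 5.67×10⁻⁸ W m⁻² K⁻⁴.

A = 4πr² = 4π × (1.0×10^7)² = 1.26×10^15 m².
From P = σAT⁴, T = (P / σA)^(1/4) = (1.21×10^25 / (5.67×10⁻⁸ × 1.26×10^15))^(1/4).
T = (1.70×10^17)^(1/4) = 20300 K.

T ≈ 20300 K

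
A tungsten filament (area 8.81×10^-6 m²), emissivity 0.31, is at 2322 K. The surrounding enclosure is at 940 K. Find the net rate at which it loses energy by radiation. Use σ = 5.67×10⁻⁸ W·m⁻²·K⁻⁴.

Q ≈ 4.38 W

Q = εσA(T⁴ − T_s⁴). T⁴ − T_s⁴ = (2322)⁴ − (940)⁴ = 2.91×10^13 − 7.81×10^11 = 2.83×10^13 K⁴.
Q = 0.31 × 5.67×10⁻⁸ × 8.81×10^-6 × 2.83×10^13 = 4.38 W.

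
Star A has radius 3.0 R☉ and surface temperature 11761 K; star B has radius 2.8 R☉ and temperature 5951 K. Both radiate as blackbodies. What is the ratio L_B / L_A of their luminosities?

L = 4πR²σT⁴ ∝ R²T⁴, so L_B/L_A = (2.8/3.0)² × (5951/11761)⁴ = 0.871 × 0.0656 = 0.0571.

L_B/L_A ≈ 0.0571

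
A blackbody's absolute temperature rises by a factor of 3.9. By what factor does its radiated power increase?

factor ≈ 231

P ∝ T⁴, so the power scales as (3.9)⁴ = 231.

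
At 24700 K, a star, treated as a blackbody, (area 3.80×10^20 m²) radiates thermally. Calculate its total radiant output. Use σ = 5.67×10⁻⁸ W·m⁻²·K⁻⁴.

P = σAT⁴ = 5.67×10⁻⁸ × 3.80×10^20 × (24700)⁴ = 5.67×10⁻⁸ × 3.80×10^20 × 3.72×10^17.
P = 8.02×10^30 W.

P ≈ 8.02×10^30 W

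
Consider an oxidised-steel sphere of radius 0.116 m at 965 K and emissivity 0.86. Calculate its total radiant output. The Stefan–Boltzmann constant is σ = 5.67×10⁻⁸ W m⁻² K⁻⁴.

P ≈ 7150 W

A = 4πr² = 4π × (0.116)² = 0.169 m².
P = εσAT⁴ = 0.86 × 5.67×10⁻⁸ × 0.169 × (965)⁴ = 0.86 × 5.67×10⁻⁸ × 0.169 × 8.67×10^11.
P = 7150 W.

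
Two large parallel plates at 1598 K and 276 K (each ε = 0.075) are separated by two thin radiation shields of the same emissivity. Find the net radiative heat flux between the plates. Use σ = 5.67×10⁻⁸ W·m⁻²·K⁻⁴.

Each of the 3 gaps contributes resistance (2/ε − 1) = 2/0.075 − 1 = 25.67; total = 77.00.
q = σ(T₁⁴ − T₂⁴) / 77.00 = 5.67×10⁻⁸ × 6.52×10^12 / 77.00 = 4800 W/m².

q ≈ 4800 W/m²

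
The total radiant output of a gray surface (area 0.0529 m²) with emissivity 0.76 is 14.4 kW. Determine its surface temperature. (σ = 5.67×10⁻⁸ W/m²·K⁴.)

T ≈ 1590 K

From P = εσAT⁴, T = (P / εσA)^(1/4) = (14400 / (0.76 × 5.67×10⁻⁸ × 0.0529))^(1/4).
T = (6.32×10^12)^(1/4) = 1590 K.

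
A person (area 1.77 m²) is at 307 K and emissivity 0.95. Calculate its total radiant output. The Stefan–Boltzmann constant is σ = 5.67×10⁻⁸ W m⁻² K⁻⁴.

P = εσAT⁴ = 0.95 × 5.67×10⁻⁸ × 1.77 × (307)⁴ = 0.95 × 5.67×10⁻⁸ × 1.77 × 8.88×10^9.
P = 847 W.

P ≈ 847 W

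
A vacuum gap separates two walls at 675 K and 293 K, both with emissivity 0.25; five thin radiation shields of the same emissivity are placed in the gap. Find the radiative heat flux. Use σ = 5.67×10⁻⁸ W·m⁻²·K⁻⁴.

q ≈ 270 W/m²

Each of the 6 gaps contributes resistance (2/ε − 1) = 2/0.25 − 1 = 7.000; total = 42.00.
q = σ(T₁⁴ − T₂⁴) / 42.00 = 5.67×10⁻⁸ × 2.00×10^11 / 42.00 = 270 W/m².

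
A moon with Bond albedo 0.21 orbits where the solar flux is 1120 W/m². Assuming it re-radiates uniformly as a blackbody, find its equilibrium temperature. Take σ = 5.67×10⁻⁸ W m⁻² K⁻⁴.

T ≈ 250 K

Power absorbed = (1−a)S·πR²; power emitted = 4πR²σT⁴. Equating and cancelling πR²:
T = ((1−a)S / 4σ)^(1/4) = (885 / (4 × 5.67×10⁻⁸))^(1/4) = (3.90×10^9)^(1/4).
T = 250 K.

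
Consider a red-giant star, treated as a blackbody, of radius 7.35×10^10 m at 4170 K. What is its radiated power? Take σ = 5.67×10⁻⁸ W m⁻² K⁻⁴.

A = 4πr² = 4π × (7.35×10^10)² = 6.79×10^22 m².
P = σAT⁴ = 5.67×10⁻⁸ × 6.79×10^22 × (4170)⁴ = 5.67×10⁻⁸ × 6.79×10^22 × 3.02×10^14.
P = 1.16×10^30 W.

P ≈ 1.16×10^30 W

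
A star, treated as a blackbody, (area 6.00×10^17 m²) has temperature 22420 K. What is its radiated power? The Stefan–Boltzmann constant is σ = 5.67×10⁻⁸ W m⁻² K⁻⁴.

P = σAT⁴ = 5.67×10⁻⁸ × 6.00×10^17 × (22420)⁴ = 5.67×10⁻⁸ × 6.00×10^17 × 2.53×10^17.
P = 8.60×10^27 W.

P ≈ 8.60×10^27 W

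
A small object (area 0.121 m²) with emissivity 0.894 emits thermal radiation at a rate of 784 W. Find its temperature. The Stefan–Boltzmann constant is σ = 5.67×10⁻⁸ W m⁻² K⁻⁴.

T ≈ 598 K

From P = εσAT⁴, T = (P / εσA)^(1/4) = (784 / (0.894 × 5.67×10⁻⁸ × 0.121))^(1/4).
T = (1.28×10^11)^(1/4) = 598 K.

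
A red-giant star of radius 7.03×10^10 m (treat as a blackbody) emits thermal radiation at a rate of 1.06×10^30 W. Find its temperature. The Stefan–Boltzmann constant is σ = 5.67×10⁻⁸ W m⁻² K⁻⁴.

T ≈ 4170 K

A = 4πr² = 4π × (7.03×10^10)² = 6.21×10^22 m².
From P = σAT⁴, T = (P / σA)^(1/4) = (1.06×10^30 / (5.67×10⁻⁸ × 6.21×10^22))^(1/4).
T = (3.01×10^14)^(1/4) = 4170 K.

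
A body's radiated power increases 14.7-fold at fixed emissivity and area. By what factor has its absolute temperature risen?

factor ≈ 1.96

P ∝ T⁴ ⇒ T ∝ P^(1/4), so T scales by (14.7)^(1/4) = 1.96.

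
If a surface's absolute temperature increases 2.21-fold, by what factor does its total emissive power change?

factor ≈ 23.9

P ∝ T⁴, so the power scales as (2.21)⁴ = 23.9.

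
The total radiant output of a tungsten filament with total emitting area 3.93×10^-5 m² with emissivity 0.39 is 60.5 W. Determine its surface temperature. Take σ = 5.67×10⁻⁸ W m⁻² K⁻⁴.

From P = εσAT⁴, T = (P / εσA)^(1/4) = (60.5 / (0.39 × 5.67×10⁻⁸ × 3.93×10^-5))^(1/4).
T = (6.96×10^13)^(1/4) = 2890 K.

T ≈ 2890 K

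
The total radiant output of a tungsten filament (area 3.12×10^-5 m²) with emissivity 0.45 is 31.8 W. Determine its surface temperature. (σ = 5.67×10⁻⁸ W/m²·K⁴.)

T ≈ 2510 K

From P = εσAT⁴, T = (P / εσA)^(1/4) = (31.8 / (0.45 × 5.67×10⁻⁸ × 3.12×10^-5))^(1/4).
T = (3.99×10^13)^(1/4) = 2510 K.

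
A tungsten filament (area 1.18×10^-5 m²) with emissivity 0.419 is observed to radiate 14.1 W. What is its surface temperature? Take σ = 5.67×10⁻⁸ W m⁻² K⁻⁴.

From P = εσAT⁴, T = (P / εσA)^(1/4) = (14.1 / (0.419 × 5.67×10⁻⁸ × 1.18×10^-5))^(1/4).
T = (5.03×10^13)^(1/4) = 2660 K.

T ≈ 2660 K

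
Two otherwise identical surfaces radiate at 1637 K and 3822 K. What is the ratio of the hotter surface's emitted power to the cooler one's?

ratio ≈ 29.7

P ∝ T⁴, so the ratio is (3822/1637)⁴ = (2.335)⁴ = 29.7.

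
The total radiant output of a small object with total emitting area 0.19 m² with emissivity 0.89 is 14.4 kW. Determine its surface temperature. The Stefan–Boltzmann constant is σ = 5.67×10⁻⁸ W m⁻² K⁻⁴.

T ≈ 1110 K

From P = εσAT⁴, T = (P / εσA)^(1/4) = (14400 / (0.89 × 5.67×10⁻⁸ × 0.190))^(1/4).
T = (1.50×10^12)^(1/4) = 1110 K.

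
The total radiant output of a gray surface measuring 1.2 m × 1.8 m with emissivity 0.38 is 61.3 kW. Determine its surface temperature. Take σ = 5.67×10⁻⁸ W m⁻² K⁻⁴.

T ≈ 1070 K

A = 1.2 × 1.8 = 2.16 m².
From P = εσAT⁴, T = (P / εσA)^(1/4) = (61300 / (0.38 × 5.67×10⁻⁸ × 2.16))^(1/4).
T = (1.32×10^12)^(1/4) = 1070 K.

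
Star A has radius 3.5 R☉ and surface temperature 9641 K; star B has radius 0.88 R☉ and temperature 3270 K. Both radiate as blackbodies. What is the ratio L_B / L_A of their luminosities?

L = 4πR²σT⁴ ∝ R²T⁴, so L_B/L_A = (0.88/3.5)² × (3270/9641)⁴ = 0.0632 × 0.0132 = 8.37×10^-4.

L_B/L_A ≈ 8.37×10^-4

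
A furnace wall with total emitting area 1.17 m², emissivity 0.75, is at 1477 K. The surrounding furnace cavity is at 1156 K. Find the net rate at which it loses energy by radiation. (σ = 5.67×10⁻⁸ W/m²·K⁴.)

Q = εσA(T⁴ − T_s⁴). T⁴ − T_s⁴ = (1477)⁴ − (1156)⁴ = 4.76×10^12 − 1.79×10^12 = 2.97×10^12 K⁴.
Q = 0.75 × 5.67×10⁻⁸ × 1.17 × 2.97×10^12 = 1.48×10^5 W.

Q ≈ 1.48×10^5 W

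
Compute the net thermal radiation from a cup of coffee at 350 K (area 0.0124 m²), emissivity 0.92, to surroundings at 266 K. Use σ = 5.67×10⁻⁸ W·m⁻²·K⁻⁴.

Q ≈ 6.47 W

Q = εσA(T⁴ − T_s⁴). T⁴ − T_s⁴ = (350)⁴ − (266)⁴ = 1.50×10^10 − 5.01×10^9 = 10.00×10^9 K⁴.
Q = 0.92 × 5.67×10⁻⁸ × 0.0124 × 10.00×10^9 = 6.47 W.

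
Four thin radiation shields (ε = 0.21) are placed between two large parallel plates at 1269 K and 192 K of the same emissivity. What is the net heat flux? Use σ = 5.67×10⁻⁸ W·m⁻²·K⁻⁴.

Each of the 5 gaps contributes resistance (2/ε − 1) = 2/0.21 − 1 = 8.524; total = 42.62.
q = σ(T₁⁴ − T₂⁴) / 42.62 = 5.67×10⁻⁸ × 2.59×10^12 / 42.62 = 3450 W/m².

q ≈ 3450 W/m²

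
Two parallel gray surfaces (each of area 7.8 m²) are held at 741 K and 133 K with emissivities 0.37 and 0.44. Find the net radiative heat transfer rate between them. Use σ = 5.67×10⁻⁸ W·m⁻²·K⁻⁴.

For two large parallel gray plates, q = σ(T₁⁴ − T₂⁴) / (1/ε₁ + 1/ε₂ − 1).
1/ε₁ + 1/ε₂ − 1 = 1/0.37 + 1/0.44 − 1 = 3.975.
T₁⁴ − T₂⁴ = 3.01×10^11 − 3.13×10^8 = 3.01×10^11 K⁴.
q = 5.67×10⁻⁸ × 3.01×10^11 / 3.975 = 4300 W/m².
Q = q·A = 4300 × 7.8 = 33500 W.

Q ≈ 33500 W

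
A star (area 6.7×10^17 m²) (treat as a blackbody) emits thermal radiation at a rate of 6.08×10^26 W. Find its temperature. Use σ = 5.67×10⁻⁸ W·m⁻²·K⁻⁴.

From P = σAT⁴, T = (P / σA)^(1/4) = (6.08×10^26 / (5.67×10⁻⁸ × 6.70×10^17))^(1/4).
T = (1.60×10^16)^(1/4) = 11200 K.

T ≈ 11200 K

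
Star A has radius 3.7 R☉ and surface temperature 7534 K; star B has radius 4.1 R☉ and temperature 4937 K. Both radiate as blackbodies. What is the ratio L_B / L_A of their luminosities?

L_B/L_A ≈ 0.226

L = 4πR²σT⁴ ∝ R²T⁴, so L_B/L_A = (4.1/3.7)² × (4937/7534)⁴ = 1.23 × 0.184 = 0.226.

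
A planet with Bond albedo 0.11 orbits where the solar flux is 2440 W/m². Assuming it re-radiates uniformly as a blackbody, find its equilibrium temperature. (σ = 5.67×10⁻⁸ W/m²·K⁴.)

T ≈ 313 K

Power absorbed = (1−a)S·πR²; power emitted = 4πR²σT⁴. Equating and cancelling πR²:
T = ((1−a)S / 4σ)^(1/4) = (2170 / (4 × 5.67×10⁻⁸))^(1/4) = (9.57×10^9)^(1/4).
T = 313 K.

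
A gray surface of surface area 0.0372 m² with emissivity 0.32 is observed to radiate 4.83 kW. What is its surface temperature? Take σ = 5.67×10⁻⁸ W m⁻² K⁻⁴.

From P = εσAT⁴, T = (P / εσA)^(1/4) = (4830 / (0.32 × 5.67×10⁻⁸ × 0.0372))^(1/4).
T = (7.16×10^12)^(1/4) = 1640 K.

T ≈ 1640 K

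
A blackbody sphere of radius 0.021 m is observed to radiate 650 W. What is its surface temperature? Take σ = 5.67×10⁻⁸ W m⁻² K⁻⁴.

A = 4πr² = 4π × (0.021)² = 5.54×10^-3 m².
From P = σAT⁴, T = (P / σA)^(1/4) = (650 / (5.67×10⁻⁸ × 5.54×10^-3))^(1/4).
T = (2.07×10^12)^(1/4) = 1200 K.

T ≈ 1200 K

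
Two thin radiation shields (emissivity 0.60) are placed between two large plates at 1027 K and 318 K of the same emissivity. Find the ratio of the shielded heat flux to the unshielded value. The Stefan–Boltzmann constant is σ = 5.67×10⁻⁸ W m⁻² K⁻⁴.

ratio ≈ 0.333

With N identical shields there are N+1 = 3 gaps in series, each with the same radiative resistance, so the flux falls to 1/(N+1) of its unshielded value.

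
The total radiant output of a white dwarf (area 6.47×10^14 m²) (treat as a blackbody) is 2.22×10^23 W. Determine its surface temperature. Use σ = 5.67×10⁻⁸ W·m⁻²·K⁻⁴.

T ≈ 8820 K

From P = σAT⁴, T = (P / σA)^(1/4) = (2.22×10^23 / (5.67×10⁻⁸ × 6.47×10^14))^(1/4).
T = (6.05×10^15)^(1/4) = 8820 K.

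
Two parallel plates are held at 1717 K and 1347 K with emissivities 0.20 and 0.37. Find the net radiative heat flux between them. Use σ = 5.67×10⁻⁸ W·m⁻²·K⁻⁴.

For two large parallel gray plates, q = σ(T₁⁴ − T₂⁴) / (1/ε₁ + 1/ε₂ − 1).
1/ε₁ + 1/ε₂ − 1 = 1/0.20 + 1/0.37 − 1 = 6.703.
T₁⁴ − T₂⁴ = 8.69×10^12 − 3.29×10^12 = 5.40×10^12 K⁴.
q = 5.67×10⁻⁸ × 5.40×10^12 / 6.703 = 45700 W/m².

q ≈ 45700 W/m²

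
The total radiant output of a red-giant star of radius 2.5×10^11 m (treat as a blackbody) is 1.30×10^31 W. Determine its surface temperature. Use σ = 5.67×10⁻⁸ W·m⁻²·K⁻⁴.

T ≈ 4130 K

A = 4πr² = 4π × (2.5×10^11)² = 7.85×10^23 m².
From P = σAT⁴, T = (P / σA)^(1/4) = (1.30×10^31 / (5.67×10⁻⁸ × 7.85×10^23))^(1/4).
T = (2.92×10^14)^(1/4) = 4130 K.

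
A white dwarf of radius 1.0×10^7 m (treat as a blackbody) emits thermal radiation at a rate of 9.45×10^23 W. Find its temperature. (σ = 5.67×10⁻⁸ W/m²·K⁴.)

A = 4πr² = 4π × (1.0×10^7)² = 1.26×10^15 m².
From P = σAT⁴, T = (P / σA)^(1/4) = (9.45×10^23 / (5.67×10⁻⁸ × 1.26×10^15))^(1/4).
T = (1.33×10^16)^(1/4) = 10700 K.

T ≈ 10700 K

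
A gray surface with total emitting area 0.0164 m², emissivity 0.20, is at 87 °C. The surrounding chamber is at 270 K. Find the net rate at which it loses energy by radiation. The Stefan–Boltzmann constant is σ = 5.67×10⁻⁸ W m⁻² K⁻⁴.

Q ≈ 2.14 W

Convert: 87 °C = 360 K.
Q = εσA(T⁴ − T_s⁴). T⁴ − T_s⁴ = (360)⁴ − (270)⁴ = 1.68×10^10 − 5.31×10^9 = 1.15×10^10 K⁴.
Q = 0.20 × 5.67×10⁻⁸ × 0.0164 × 1.15×10^10 = 2.14 W.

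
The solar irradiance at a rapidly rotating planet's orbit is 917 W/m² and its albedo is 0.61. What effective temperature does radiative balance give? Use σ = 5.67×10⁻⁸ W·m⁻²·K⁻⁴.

T ≈ 199 K

Power absorbed = (1−a)S·πR²; power emitted = 4πR²σT⁴. Equating and cancelling πR²:
T = ((1−a)S / 4σ)^(1/4) = (358 / (4 × 5.67×10⁻⁸))^(1/4) = (1.58×10^9)^(1/4).
T = 199 K.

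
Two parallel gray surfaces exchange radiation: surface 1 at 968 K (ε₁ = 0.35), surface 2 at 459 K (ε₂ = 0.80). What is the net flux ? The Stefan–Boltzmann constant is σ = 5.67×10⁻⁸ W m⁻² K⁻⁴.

q ≈ 15200 W/m²

For two large parallel gray plates, q = σ(T₁⁴ − T₂⁴) / (1/ε₁ + 1/ε₂ − 1).
1/ε₁ + 1/ε₂ − 1 = 1/0.35 + 1/0.80 − 1 = 3.107.
T₁⁴ − T₂⁴ = 8.78×10^11 − 4.44×10^10 = 8.34×10^11 K⁴.
q = 5.67×10⁻⁸ × 8.34×10^11 / 3.107 = 15200 W/m².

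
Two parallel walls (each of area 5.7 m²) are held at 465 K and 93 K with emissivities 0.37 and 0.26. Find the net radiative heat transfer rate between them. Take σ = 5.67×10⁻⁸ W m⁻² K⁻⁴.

For two large parallel gray plates, q = σ(T₁⁴ − T₂⁴) / (1/ε₁ + 1/ε₂ − 1).
1/ε₁ + 1/ε₂ − 1 = 1/0.37 + 1/0.26 − 1 = 5.549.
T₁⁴ − T₂⁴ = 4.68×10^10 − 7.48×10^7 = 4.67×10^10 K⁴.
q = 5.67×10⁻⁸ × 4.67×10^10 / 5.549 = 477 W/m².
Q = q·A = 477 × 5.7 = 2720 W.

Q ≈ 2720 W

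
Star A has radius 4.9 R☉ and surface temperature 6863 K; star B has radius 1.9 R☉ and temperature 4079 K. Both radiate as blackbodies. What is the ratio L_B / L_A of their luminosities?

L = 4πR²σT⁴ ∝ R²T⁴, so L_B/L_A = (1.9/4.9)² × (4079/6863)⁴ = 0.150 × 0.125 = 0.0188.

L_B/L_A ≈ 0.0188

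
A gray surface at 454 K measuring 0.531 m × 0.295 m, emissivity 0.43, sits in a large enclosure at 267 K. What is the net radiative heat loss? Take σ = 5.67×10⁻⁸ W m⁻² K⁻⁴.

Q ≈ 143 W

A = 0.531 × 0.295 = 0.157 m².
Q = εσA(T⁴ − T_s⁴). T⁴ − T_s⁴ = (454)⁴ − (267)⁴ = 4.25×10^10 − 5.08×10^9 = 3.74×10^10 K⁴.
Q = 0.43 × 5.67×10⁻⁸ × 0.157 × 3.74×10^10 = 143 W.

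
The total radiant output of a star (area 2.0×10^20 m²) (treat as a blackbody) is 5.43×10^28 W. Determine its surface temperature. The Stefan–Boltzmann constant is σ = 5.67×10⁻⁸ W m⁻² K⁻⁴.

From P = σAT⁴, T = (P / σA)^(1/4) = (5.43×10^28 / (5.67×10⁻⁸ × 2.00×10^20))^(1/4).
T = (4.79×10^15)^(1/4) = 8320 K.

T ≈ 8320 K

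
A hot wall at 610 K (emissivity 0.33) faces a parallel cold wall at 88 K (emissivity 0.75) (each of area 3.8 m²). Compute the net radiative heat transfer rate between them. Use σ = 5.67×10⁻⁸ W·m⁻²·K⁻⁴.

For two large parallel gray plates, q = σ(T₁⁴ − T₂⁴) / (1/ε₁ + 1/ε₂ − 1).
1/ε₁ + 1/ε₂ − 1 = 1/0.33 + 1/0.75 − 1 = 3.364.
T₁⁴ − T₂⁴ = 1.38×10^11 − 6.00×10^7 = 1.38×10^11 K⁴.
q = 5.67×10⁻⁸ × 1.38×10^11 / 3.364 = 2330 W/m².
Q = q·A = 2330 × 3.8 = 8870 W.

Q ≈ 8870 W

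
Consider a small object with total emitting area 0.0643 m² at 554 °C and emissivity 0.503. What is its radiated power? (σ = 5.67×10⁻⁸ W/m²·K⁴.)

P ≈ 858 W

554 °C = 827 K.
P = εσAT⁴ = 0.503 × 5.67×10⁻⁸ × 0.0643 × (827)⁴ = 0.503 × 5.67×10⁻⁸ × 0.0643 × 4.68×10^11.
P = 858 W.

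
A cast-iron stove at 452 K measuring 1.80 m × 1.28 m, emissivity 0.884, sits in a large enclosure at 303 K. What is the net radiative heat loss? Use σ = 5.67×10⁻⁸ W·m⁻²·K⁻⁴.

Q ≈ 3850 W

A = 1.80 × 1.28 = 2.30 m².
Q = εσA(T⁴ − T_s⁴). T⁴ − T_s⁴ = (452)⁴ − (303)⁴ = 4.17×10^10 − 8.43×10^9 = 3.33×10^10 K⁴.
Q = 0.884 × 5.67×10⁻⁸ × 2.30 × 3.33×10^10 = 3850 W.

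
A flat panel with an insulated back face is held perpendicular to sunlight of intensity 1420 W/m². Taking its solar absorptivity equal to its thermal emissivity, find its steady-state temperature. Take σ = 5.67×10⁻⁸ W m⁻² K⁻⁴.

T ≈ 398 K

Absorbed flux αS = emitted flux εσT⁴ (one radiating face); with α = ε, T = (S/σ)^(1/4).
T = (1420 / 5.67×10⁻⁸)^(1/4) = (2.50×10^10)^(1/4).
T = 398 K.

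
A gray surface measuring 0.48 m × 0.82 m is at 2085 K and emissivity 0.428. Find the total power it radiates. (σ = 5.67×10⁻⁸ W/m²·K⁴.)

P ≈ 1.81×10^5 W

A = 0.48 × 0.82 = 0.394 m².
Stefan–Boltzmann: P = εσAT⁴ = 0.428 × 5.67×10⁻⁸ × 0.394 × (2085)⁴ = 0.428 × 5.67×10⁻⁸ × 0.394 × 1.89×10^13.
P = 1.81×10^5 W.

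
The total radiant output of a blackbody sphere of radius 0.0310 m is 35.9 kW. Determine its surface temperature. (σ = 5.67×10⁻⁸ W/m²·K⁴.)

T ≈ 2690 K

A = 4πr² = 4π × (0.0310)² = 0.0121 m².
From P = σAT⁴, T = (P / σA)^(1/4) = (35900 / (5.67×10⁻⁸ × 0.0121))^(1/4).
T = (5.24×10^13)^(1/4) = 2690 K.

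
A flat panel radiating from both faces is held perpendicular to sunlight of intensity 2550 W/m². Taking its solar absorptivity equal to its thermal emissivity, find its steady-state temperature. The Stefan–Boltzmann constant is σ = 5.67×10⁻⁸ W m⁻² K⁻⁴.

T ≈ 387 K

Absorbed flux αS = emitted flux 2εσT⁴ per unit area; with α = ε this gives T = (S/2σ)^(1/4).
T = (2550 / (2 × 5.67×10⁻⁸))^(1/4) = (2.25×10^10)^(1/4).
T = 387 K.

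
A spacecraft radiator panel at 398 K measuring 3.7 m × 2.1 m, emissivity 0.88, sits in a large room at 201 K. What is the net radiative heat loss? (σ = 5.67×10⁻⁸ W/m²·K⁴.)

A = 3.7 × 2.1 = 7.77 m².
Q = εσA(T⁴ − T_s⁴). T⁴ − T_s⁴ = (398)⁴ − (201)⁴ = 2.51×10^10 − 1.63×10^9 = 2.35×10^10 K⁴.
Q = 0.88 × 5.67×10⁻⁸ × 7.77 × 2.35×10^10 = 9100 W.

Q ≈ 9100 W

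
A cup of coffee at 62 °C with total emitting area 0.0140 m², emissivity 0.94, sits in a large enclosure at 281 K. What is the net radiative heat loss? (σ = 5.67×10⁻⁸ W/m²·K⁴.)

Q ≈ 4.75 W

Convert: 62 °C = 335 K.
Q = εσA(T⁴ − T_s⁴). T⁴ − T_s⁴ = (335)⁴ − (281)⁴ = 1.26×10^10 − 6.23×10^9 = 6.36×10^9 K⁴.
Q = 0.94 × 5.67×10⁻⁸ × 0.0140 × 6.36×10^9 = 4.75 W.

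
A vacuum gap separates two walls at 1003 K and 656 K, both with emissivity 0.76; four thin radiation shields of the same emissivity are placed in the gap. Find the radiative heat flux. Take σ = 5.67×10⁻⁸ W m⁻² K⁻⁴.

q ≈ 5750 W/m²

Each of the 5 gaps contributes resistance (2/ε − 1) = 2/0.76 − 1 = 1.632; total = 8.158.
q = σ(T₁⁴ − T₂⁴) / 8.158 = 5.67×10⁻⁸ × 8.27×10^11 / 8.158 = 5750 W/m².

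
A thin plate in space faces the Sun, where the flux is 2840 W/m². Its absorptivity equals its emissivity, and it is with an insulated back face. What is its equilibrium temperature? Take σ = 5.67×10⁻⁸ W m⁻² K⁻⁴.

Absorbed flux αS = emitted flux εσT⁴ (one radiating face); with α = ε, T = (S/σ)^(1/4).
T = (2840 / 5.67×10⁻⁸)^(1/4) = (5.01×10^10)^(1/4).
T = 473 K.

T ≈ 473 K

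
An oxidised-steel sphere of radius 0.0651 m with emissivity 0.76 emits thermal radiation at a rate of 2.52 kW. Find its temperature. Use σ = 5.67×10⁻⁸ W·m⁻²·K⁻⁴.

A = 4πr² = 4π × (0.0651)² = 0.0533 m².
From P = εσAT⁴, T = (P / εσA)^(1/4) = (2520 / (0.76 × 5.67×10⁻⁸ × 0.0533))^(1/4).
T = (1.10×10^12)^(1/4) = 1020 K.

T ≈ 1020 K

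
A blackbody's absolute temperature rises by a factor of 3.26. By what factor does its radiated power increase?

factor ≈ 113

P ∝ T⁴, so the power scales as (3.26)⁴ = 113.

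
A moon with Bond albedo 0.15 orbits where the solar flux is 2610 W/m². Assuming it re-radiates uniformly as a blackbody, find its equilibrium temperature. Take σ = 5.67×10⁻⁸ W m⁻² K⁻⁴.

Power absorbed = (1−a)S·πR²; power emitted = 4πR²σT⁴. Equating and cancelling πR²:
T = ((1−a)S / 4σ)^(1/4) = (2220 / (4 × 5.67×10⁻⁸))^(1/4) = (9.78×10^9)^(1/4).
T = 314 K.

T ≈ 314 K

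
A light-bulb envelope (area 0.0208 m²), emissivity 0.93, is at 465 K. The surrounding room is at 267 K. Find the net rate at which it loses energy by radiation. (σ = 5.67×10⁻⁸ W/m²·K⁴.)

Q ≈ 45.7 W

Q = εσA(T⁴ − T_s⁴). T⁴ − T_s⁴ = (465)⁴ − (267)⁴ = 4.68×10^10 − 5.08×10^9 = 4.17×10^10 K⁴.
Q = 0.93 × 5.67×10⁻⁸ × 0.0208 × 4.17×10^10 = 45.7 W.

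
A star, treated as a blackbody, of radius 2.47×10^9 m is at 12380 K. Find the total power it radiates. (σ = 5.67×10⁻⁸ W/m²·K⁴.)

A = 4πr² = 4π × (2.47×10^9)² = 7.67×10^19 m².
P = σAT⁴ = 5.67×10⁻⁸ × 7.67×10^19 × (12380)⁴ = 5.67×10⁻⁸ × 7.67×10^19 × 2.35×10^16.
P = 1.02×10^29 W.

P ≈ 1.02×10^29 W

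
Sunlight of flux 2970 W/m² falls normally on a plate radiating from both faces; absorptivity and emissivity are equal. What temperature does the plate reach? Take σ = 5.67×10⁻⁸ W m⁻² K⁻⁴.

Absorbed flux αS = emitted flux 2εσT⁴ per unit area; with α = ε this gives T = (S/2σ)^(1/4).
T = (2970 / (2 × 5.67×10⁻⁸))^(1/4) = (2.62×10^10)^(1/4).
T = 402 K.

T ≈ 402 K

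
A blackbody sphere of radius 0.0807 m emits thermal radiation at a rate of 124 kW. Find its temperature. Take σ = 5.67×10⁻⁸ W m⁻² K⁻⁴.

T ≈ 2270 K

A = 4πr² = 4π × (0.0807)² = 0.0818 m².
From P = σAT⁴, T = (P / σA)^(1/4) = (1.24×10^5 / (5.67×10⁻⁸ × 0.0818))^(1/4).
T = (2.67×10^13)^(1/4) = 2270 K.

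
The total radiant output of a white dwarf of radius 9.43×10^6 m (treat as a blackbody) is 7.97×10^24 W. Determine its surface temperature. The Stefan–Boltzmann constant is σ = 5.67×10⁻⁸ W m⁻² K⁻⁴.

A = 4πr² = 4π × (9.43×10^6)² = 1.12×10^15 m².
From P = σAT⁴, T = (P / σA)^(1/4) = (7.97×10^24 / (5.67×10⁻⁸ × 1.12×10^15))^(1/4).
T = (1.26×10^17)^(1/4) = 18800 K.

T ≈ 18800 K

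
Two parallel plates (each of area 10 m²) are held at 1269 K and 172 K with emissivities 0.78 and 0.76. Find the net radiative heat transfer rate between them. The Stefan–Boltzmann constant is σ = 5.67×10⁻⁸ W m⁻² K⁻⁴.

Q ≈ 9.20×10^5 W

For two large parallel gray plates, q = σ(T₁⁴ − T₂⁴) / (1/ε₁ + 1/ε₂ − 1).
1/ε₁ + 1/ε₂ − 1 = 1/0.78 + 1/0.76 − 1 = 1.598.
T₁⁴ − T₂⁴ = 2.59×10^12 − 8.75×10^8 = 2.59×10^12 K⁴.
q = 5.67×10⁻⁸ × 2.59×10^12 / 1.598 = 92000 W/m².
Q = q·A = 92000 × 10 = 9.20×10^5 W.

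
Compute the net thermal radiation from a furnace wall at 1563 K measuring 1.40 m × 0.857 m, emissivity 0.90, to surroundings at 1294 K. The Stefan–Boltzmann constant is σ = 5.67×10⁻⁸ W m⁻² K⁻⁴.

Q ≈ 1.94×10^5 W

A = 1.40 × 0.857 = 1.20 m².
Q = εσA(T⁴ − T_s⁴). T⁴ − T_s⁴ = (1563)⁴ − (1294)⁴ = 5.97×10^12 − 2.80×10^12 = 3.16×10^12 K⁴.
Q = 0.90 × 5.67×10⁻⁸ × 1.20 × 3.16×10^12 = 1.94×10^5 W.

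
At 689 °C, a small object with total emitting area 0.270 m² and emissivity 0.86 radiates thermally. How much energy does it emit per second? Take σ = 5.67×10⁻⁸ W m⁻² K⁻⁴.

P ≈ 11300 W

689 °C = 962 K.
Stefan–Boltzmann: P = εσAT⁴ = 0.86 × 5.67×10⁻⁸ × 0.270 × (962)⁴ = 0.86 × 5.67×10⁻⁸ × 0.270 × 8.56×10^11.
P = 11300 W.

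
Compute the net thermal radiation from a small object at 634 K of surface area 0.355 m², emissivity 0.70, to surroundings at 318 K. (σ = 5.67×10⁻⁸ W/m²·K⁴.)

Q = εσA(T⁴ − T_s⁴). T⁴ − T_s⁴ = (634)⁴ − (318)⁴ = 1.62×10^11 − 1.02×10^10 = 1.51×10^11 K⁴.
Q = 0.70 × 5.67×10⁻⁸ × 0.355 × 1.51×10^11 = 2130 W.

Q ≈ 2130 W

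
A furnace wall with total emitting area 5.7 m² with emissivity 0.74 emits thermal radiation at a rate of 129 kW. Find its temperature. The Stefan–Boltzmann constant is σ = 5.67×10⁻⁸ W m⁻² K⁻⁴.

T ≈ 857 K

From P = εσAT⁴, T = (P / εσA)^(1/4) = (1.29×10^5 / (0.74 × 5.67×10⁻⁸ × 5.70))^(1/4).
T = (5.39×10^11)^(1/4) = 857 K.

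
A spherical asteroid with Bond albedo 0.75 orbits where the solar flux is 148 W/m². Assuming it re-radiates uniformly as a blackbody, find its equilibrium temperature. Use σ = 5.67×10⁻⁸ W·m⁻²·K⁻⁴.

Power absorbed = (1−a)S·πR²; power emitted = 4πR²σT⁴. Equating and cancelling πR²:
T = ((1−a)S / 4σ)^(1/4) = (37.0 / (4 × 5.67×10⁻⁸))^(1/4) = (1.63×10^8)^(1/4).
T = 113 K.

T ≈ 113 K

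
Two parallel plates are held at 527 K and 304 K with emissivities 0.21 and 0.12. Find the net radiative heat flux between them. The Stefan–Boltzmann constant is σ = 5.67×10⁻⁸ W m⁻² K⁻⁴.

For two large parallel gray plates, q = σ(T₁⁴ − T₂⁴) / (1/ε₁ + 1/ε₂ − 1).
1/ε₁ + 1/ε₂ − 1 = 1/0.21 + 1/0.12 − 1 = 12.10.
T₁⁴ − T₂⁴ = 7.71×10^10 − 8.54×10^9 = 6.86×10^10 K⁴.
q = 5.67×10⁻⁸ × 6.86×10^10 / 12.10 = 322 W/m².

q ≈ 322 W/m²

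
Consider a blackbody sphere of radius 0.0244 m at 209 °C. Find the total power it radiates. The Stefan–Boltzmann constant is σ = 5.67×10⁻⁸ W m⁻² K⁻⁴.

A = 4πr² = 4π × (0.0244)² = 7.48×10^-3 m².
209 °C = 482 K.
P = σAT⁴ = 5.67×10⁻⁸ × 7.48×10^-3 × (482)⁴ = 5.67×10⁻⁸ × 7.48×10^-3 × 5.40×10^10.
P = 22.9 W.

P ≈ 22.9 W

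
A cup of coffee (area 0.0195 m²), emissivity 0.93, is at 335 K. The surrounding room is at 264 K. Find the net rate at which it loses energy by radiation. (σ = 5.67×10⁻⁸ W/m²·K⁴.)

Q ≈ 7.96 W

Q = εσA(T⁴ − T_s⁴). T⁴ − T_s⁴ = (335)⁴ − (264)⁴ = 1.26×10^10 − 4.86×10^9 = 7.74×10^9 K⁴.
Q = 0.93 × 5.67×10⁻⁸ × 0.0195 × 7.74×10^9 = 7.96 W.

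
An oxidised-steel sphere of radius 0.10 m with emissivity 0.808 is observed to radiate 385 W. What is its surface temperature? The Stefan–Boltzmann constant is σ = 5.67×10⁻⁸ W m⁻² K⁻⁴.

A = 4πr² = 4π × (0.10)² = 0.126 m².
From P = εσAT⁴, T = (P / εσA)^(1/4) = (385 / (0.808 × 5.67×10⁻⁸ × 0.126))^(1/4).
T = (6.69×10^10)^(1/4) = 509 K.

T ≈ 509 K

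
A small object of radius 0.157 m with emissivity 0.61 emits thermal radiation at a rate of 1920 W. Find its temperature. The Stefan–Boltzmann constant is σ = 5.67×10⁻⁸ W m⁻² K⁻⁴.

A = 4πr² = 4π × (0.157)² = 0.310 m².
From P = εσAT⁴, T = (P / εσA)^(1/4) = (1920 / (0.61 × 5.67×10⁻⁸ × 0.310))^(1/4).
T = (1.79×10^11)^(1/4) = 651 K.

T ≈ 651 K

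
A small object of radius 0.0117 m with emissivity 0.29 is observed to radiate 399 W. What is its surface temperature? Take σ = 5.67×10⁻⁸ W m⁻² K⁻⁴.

A = 4πr² = 4π × (0.0117)² = 1.72×10^-3 m².
From P = εσAT⁴, T = (P / εσA)^(1/4) = (399 / (0.29 × 5.67×10⁻⁸ × 1.72×10^-3))^(1/4).
T = (1.41×10^13)^(1/4) = 1940 K.

T ≈ 1940 K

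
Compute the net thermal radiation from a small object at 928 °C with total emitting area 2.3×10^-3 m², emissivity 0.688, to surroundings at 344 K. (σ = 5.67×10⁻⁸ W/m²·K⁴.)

Convert: 928 °C = 1201 K.
Q = εσA(T⁴ − T_s⁴). T⁴ − T_s⁴ = (1201)⁴ − (344)⁴ = 2.08×10^12 − 1.40×10^10 = 2.07×10^12 K⁴.
Q = 0.688 × 5.67×10⁻⁸ × 2.30×10^-3 × 2.07×10^12 = 185 W.

Q ≈ 185 W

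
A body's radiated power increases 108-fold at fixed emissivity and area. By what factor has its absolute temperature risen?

factor ≈ 3.22

P ∝ T⁴ ⇒ T ∝ P^(1/4), so T scales by (108)^(1/4) = 3.22.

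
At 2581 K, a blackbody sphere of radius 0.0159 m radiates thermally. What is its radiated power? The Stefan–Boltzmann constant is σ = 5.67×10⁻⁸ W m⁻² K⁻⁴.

P ≈ 7990 W

A = 4πr² = 4π × (0.0159)² = 3.18×10^-3 m².
P = σAT⁴ = 5.67×10⁻⁸ × 3.18×10^-3 × (2581)⁴ = 5.67×10⁻⁸ × 3.18×10^-3 × 4.44×10^13.
P = 7990 W.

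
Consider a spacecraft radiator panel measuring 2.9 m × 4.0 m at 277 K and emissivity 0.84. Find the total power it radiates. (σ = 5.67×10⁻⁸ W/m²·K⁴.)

A = 2.9 × 4.0 = 11.6 m².
P = εσAT⁴ = 0.84 × 5.67×10⁻⁸ × 11.6 × (277)⁴ = 0.84 × 5.67×10⁻⁸ × 11.6 × 5.89×10^9.
P = 3250 W.

P ≈ 3250 W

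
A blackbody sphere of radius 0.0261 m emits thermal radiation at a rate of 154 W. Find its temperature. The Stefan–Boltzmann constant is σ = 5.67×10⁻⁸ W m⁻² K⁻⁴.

T ≈ 751 K

A = 4πr² = 4π × (0.0261)² = 8.56×10^-3 m².
From P = σAT⁴, T = (P / σA)^(1/4) = (154 / (5.67×10⁻⁸ × 8.56×10^-3))^(1/4).
T = (3.17×10^11)^(1/4) = 751 K.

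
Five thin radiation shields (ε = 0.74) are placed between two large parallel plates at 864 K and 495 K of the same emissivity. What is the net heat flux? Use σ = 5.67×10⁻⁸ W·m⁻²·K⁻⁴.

q ≈ 2760 W/m²

Each of the 6 gaps contributes resistance (2/ε − 1) = 2/0.74 − 1 = 1.703; total = 10.22.
q = σ(T₁⁴ − T₂⁴) / 10.22 = 5.67×10⁻⁸ × 4.97×10^11 / 10.22 = 2760 W/m².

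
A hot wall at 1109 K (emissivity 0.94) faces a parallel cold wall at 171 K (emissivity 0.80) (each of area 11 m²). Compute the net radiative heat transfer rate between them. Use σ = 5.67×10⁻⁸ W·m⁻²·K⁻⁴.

Q ≈ 7.18×10^5 W

For two large parallel gray plates, q = σ(T₁⁴ − T₂⁴) / (1/ε₁ + 1/ε₂ − 1).
1/ε₁ + 1/ε₂ − 1 = 1/0.94 + 1/0.80 − 1 = 1.314.
T₁⁴ − T₂⁴ = 1.51×10^12 − 8.55×10^8 = 1.51×10^12 K⁴.
q = 5.67×10⁻⁸ × 1.51×10^12 / 1.314 = 65200 W/m².
Q = q·A = 65200 × 11 = 7.18×10^5 W.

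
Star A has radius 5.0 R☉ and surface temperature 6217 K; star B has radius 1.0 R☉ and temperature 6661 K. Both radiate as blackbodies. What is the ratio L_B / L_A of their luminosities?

L_B/L_A ≈ 0.0527

L = 4πR²σT⁴ ∝ R²T⁴, so L_B/L_A = (1.0/5.0)² × (6661/6217)⁴ = 0.0400 × 1.32 = 0.0527.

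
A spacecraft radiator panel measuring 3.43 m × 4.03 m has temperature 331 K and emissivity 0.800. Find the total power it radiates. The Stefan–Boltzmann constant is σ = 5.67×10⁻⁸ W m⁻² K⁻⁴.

A = 3.43 × 4.03 = 13.8 m².
P = εσAT⁴ = 0.800 × 5.67×10⁻⁸ × 13.8 × (331)⁴ = 0.800 × 5.67×10⁻⁸ × 13.8 × 1.20×10^10.
P = 7530 W.

P ≈ 7530 W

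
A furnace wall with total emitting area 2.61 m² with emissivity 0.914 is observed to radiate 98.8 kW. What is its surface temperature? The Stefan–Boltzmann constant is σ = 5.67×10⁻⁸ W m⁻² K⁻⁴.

T ≈ 924 K

From P = εσAT⁴, T = (P / εσA)^(1/4) = (98800 / (0.914 × 5.67×10⁻⁸ × 2.61))^(1/4).
T = (7.30×10^11)^(1/4) = 924 K.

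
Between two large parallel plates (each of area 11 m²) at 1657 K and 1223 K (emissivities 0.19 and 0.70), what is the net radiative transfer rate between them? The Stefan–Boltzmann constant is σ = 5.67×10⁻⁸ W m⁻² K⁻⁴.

For two large parallel gray plates, q = σ(T₁⁴ − T₂⁴) / (1/ε₁ + 1/ε₂ − 1).
1/ε₁ + 1/ε₂ − 1 = 1/0.19 + 1/0.70 − 1 = 5.692.
T₁⁴ − T₂⁴ = 7.54×10^12 − 2.24×10^12 = 5.30×10^12 K⁴.
q = 5.67×10⁻⁸ × 5.30×10^12 / 5.692 = 52800 W/m².
Q = q·A = 52800 × 11 = 5.81×10^5 W.

Q ≈ 5.81×10^5 W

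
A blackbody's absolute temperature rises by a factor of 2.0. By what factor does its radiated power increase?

P ∝ T⁴, so the power scales as (2.0)⁴ = 16.0.

factor ≈ 16.0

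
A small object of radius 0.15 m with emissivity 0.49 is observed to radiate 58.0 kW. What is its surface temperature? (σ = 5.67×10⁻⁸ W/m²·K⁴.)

T ≈ 1650 K

A = 4πr² = 4π × (0.15)² = 0.283 m².
From P = εσAT⁴, T = (P / εσA)^(1/4) = (58000 / (0.49 × 5.67×10⁻⁸ × 0.283))^(1/4).
T = (7.38×10^12)^(1/4) = 1650 K.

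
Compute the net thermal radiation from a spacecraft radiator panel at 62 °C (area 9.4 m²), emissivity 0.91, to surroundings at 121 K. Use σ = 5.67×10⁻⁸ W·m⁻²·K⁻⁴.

Convert: 62 °C = 335 K.
Q = εσA(T⁴ − T_s⁴). T⁴ − T_s⁴ = (335)⁴ − (121)⁴ = 1.26×10^10 − 2.14×10^8 = 1.24×10^10 K⁴.
Q = 0.91 × 5.67×10⁻⁸ × 9.40 × 1.24×10^10 = 6000 W.

Q ≈ 6000 W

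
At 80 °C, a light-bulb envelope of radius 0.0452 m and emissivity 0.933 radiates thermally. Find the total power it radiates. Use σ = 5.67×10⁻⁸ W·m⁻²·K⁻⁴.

P ≈ 21.1 W

A = 4πr² = 4π × (0.0452)² = 0.0257 m².
80 °C = 353 K.
Stefan–Boltzmann: P = εσAT⁴ = 0.933 × 5.67×10⁻⁸ × 0.0257 × (353)⁴ = 0.933 × 5.67×10⁻⁸ × 0.0257 × 1.55×10^10.
P = 21.1 W.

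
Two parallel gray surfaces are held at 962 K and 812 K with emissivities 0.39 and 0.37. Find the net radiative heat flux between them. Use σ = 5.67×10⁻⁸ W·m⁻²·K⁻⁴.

For two large parallel gray plates, q = σ(T₁⁴ − T₂⁴) / (1/ε₁ + 1/ε₂ − 1).
1/ε₁ + 1/ε₂ − 1 = 1/0.39 + 1/0.37 − 1 = 4.267.
T₁⁴ − T₂⁴ = 8.56×10^11 − 4.35×10^11 = 4.22×10^11 K⁴.
q = 5.67×10⁻⁸ × 4.22×10^11 / 4.267 = 5600 W/m².

q ≈ 5600 W/m²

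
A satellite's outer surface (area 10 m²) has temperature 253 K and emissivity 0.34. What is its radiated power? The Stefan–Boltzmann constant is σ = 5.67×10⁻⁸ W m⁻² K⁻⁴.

P = εσAT⁴ = 0.34 × 5.67×10⁻⁸ × 10.0 × (253)⁴ = 0.34 × 5.67×10⁻⁸ × 10.0 × 4.10×10^9.
P = 790 W.

P ≈ 790 W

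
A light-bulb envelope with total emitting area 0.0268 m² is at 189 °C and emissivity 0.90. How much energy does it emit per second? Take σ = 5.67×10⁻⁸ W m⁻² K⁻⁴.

P ≈ 62.3 W

189 °C = 462 K.
Stefan–Boltzmann: P = εσAT⁴ = 0.90 × 5.67×10⁻⁸ × 0.0268 × (462)⁴ = 0.90 × 5.67×10⁻⁸ × 0.0268 × 4.56×10^10.
P = 62.3 W.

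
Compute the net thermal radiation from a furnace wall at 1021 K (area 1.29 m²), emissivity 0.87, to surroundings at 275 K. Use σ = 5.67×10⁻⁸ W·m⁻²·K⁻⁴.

Q = εσA(T⁴ − T_s⁴). T⁴ − T_s⁴ = (1021)⁴ − (275)⁴ = 1.09×10^12 − 5.72×10^9 = 1.08×10^12 K⁴.
Q = 0.87 × 5.67×10⁻⁸ × 1.29 × 1.08×10^12 = 68800 W.

Q ≈ 68800 W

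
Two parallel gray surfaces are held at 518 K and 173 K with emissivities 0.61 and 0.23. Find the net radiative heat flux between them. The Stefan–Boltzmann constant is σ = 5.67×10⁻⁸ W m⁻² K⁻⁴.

For two large parallel gray plates, q = σ(T₁⁴ − T₂⁴) / (1/ε₁ + 1/ε₂ − 1).
1/ε₁ + 1/ε₂ − 1 = 1/0.61 + 1/0.23 − 1 = 4.987.
T₁⁴ − T₂⁴ = 7.20×10^10 − 8.96×10^8 = 7.11×10^10 K⁴.
q = 5.67×10⁻⁸ × 7.11×10^10 / 4.987 = 808 W/m².

q ≈ 808 W/m²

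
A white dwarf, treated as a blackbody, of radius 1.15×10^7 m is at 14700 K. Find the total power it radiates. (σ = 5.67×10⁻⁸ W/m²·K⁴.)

A = 4πr² = 4π × (1.15×10^7)² = 1.66×10^15 m².
P = σAT⁴ = 5.67×10⁻⁸ × 1.66×10^15 × (14700)⁴ = 5.67×10⁻⁸ × 1.66×10^15 × 4.67×10^16.
P = 4.40×10^24 W.

P ≈ 4.40×10^24 W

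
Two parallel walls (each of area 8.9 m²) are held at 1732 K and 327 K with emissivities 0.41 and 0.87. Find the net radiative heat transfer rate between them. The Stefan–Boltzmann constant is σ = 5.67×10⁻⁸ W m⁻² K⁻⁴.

Q ≈ 1.75×10^6 W

For two large parallel gray plates, q = σ(T₁⁴ − T₂⁴) / (1/ε₁ + 1/ε₂ − 1).
1/ε₁ + 1/ε₂ − 1 = 1/0.41 + 1/0.87 − 1 = 2.588.
T₁⁴ − T₂⁴ = 9.00×10^12 − 1.14×10^10 = 8.99×10^12 K⁴.
q = 5.67×10⁻⁸ × 8.99×10^12 / 2.588 = 1.97×10^5 W/m².
Q = q·A = 1.97×10^5 × 8.9 = 1.75×10^6 W.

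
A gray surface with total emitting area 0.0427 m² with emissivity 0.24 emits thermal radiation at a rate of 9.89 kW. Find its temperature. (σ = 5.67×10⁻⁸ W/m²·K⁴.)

From P = εσAT⁴, T = (P / εσA)^(1/4) = (9890 / (0.24 × 5.67×10⁻⁸ × 0.0427))^(1/4).
T = (1.70×10^13)^(1/4) = 2030 K.

T ≈ 2030 K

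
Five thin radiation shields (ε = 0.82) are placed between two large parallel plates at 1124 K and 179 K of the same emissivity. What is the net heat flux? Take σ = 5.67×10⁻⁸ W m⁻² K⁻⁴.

q ≈ 10500 W/m²

Each of the 6 gaps contributes resistance (2/ε − 1) = 2/0.82 − 1 = 1.439; total = 8.634.
q = σ(T₁⁴ − T₂⁴) / 8.634 = 5.67×10⁻⁸ × 1.60×10^12 / 8.634 = 10500 W/m².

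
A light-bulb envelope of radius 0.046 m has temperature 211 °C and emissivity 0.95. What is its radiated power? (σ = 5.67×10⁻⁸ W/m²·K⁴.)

A = 4πr² = 4π × (0.046)² = 0.0266 m².
211 °C = 484 K.
P = εσAT⁴ = 0.95 × 5.67×10⁻⁸ × 0.0266 × (484)⁴ = 0.95 × 5.67×10⁻⁸ × 0.0266 × 5.49×10^10.
P = 78.6 W.

P ≈ 78.6 W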